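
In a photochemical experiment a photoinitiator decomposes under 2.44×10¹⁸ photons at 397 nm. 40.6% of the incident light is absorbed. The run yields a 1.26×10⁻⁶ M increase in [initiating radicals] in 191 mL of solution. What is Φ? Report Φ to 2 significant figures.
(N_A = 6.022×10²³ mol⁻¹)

Φ = 0.15

Product: (1.26×10⁻⁶ M)(0.191 L) = 2.407×10⁻⁷ mol.
Moles of photons: 2.44×10¹⁸ / 6.022×10²³ = 4.052×10⁻⁶ mol.
Photons absorbed: 0.406 × 4.052×10⁻⁶ = 1.645×10⁻⁶ mol.
Φ = 2.407×10⁻⁷ mol / 1.645×10⁻⁶ mol photons = 0.15.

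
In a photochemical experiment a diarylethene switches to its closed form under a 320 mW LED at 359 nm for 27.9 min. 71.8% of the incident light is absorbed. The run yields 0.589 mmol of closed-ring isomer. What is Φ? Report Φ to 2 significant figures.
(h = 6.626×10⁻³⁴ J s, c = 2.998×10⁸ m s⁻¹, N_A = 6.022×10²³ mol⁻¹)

Φ = 0.51

Product: 0.589 mmol = 5.89×10⁻⁴ mol.
Photon energy at 359 nm: hc/λ = (6.626×10⁻³⁴)(2.998×10⁸)/(359×10⁻⁹) = 5.533×10⁻¹⁹ J.
Energy delivered: (320 mW)(1674 s) = 535.7 J.
Photons incident: 535.7 / 5.533×10⁻¹⁹ = 9.682×10²⁰, i.e. 9.682×10²⁰/6.022×10²³ = 0.001608 mol.
Photons absorbed: 0.718 × 0.001608 = 0.001155 mol.
Φ = 5.89×10⁻⁴ mol / 0.001155 mol photons = 0.51.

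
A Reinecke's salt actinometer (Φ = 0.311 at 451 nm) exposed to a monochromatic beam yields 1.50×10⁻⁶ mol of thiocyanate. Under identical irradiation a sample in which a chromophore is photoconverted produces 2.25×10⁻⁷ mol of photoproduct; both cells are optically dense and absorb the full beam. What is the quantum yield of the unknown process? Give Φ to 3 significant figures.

Φ = 0.0467

Photons absorbed by the actinometer: 1.50×10⁻⁶ / 0.311 = 4.823×10⁻⁶ mol.
Φ(unknown) = 2.25×10⁻⁷ / 4.823×10⁻⁶ = 0.0467.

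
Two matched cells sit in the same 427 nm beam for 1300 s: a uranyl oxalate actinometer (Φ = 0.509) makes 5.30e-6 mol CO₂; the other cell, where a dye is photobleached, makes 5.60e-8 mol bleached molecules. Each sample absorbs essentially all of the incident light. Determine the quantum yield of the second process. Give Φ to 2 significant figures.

Φ = 0.0054

Photons absorbed by the actinometer: 5.30e-6 / 0.509 = 1.041e-5 mol.
Φ(unknown) = 5.60e-8 / 1.041e-5 = 0.0054.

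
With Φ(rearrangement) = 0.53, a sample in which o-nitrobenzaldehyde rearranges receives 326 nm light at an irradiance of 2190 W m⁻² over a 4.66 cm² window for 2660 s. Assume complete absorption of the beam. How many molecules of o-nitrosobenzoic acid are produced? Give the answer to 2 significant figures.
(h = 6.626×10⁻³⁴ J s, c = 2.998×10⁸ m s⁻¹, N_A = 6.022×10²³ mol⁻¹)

Photon energy at 326 nm: hc/λ = (6.626×10⁻³⁴)(2.998×10⁸)/(326×10⁻⁹) = 6.093×10⁻¹⁹ J.
Energy delivered: (2190 W m⁻²)(4.66×10⁻⁴ m²)(2660 s) = 2715 J.
Photons incident: 2715 / 6.093×10⁻¹⁹ = 4.456×10²¹, i.e. 4.456×10²¹/6.022×10²³ = 0.007400 mol.
Product: Φ × n_abs = 0.53 × 0.007400 = 0.003922 mol.
As a count: 0.003922 × 6.022×10²³ = 2.4×10²¹.

2.4×10²¹ molecules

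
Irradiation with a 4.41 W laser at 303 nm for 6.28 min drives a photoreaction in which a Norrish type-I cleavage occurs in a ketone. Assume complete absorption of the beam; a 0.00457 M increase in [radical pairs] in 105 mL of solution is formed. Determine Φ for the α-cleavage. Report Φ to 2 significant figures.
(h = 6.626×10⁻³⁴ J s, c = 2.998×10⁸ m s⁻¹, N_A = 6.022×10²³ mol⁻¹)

Product: (0.00457 M)(0.105 L) = 4.799×10⁻⁴ mol.
Photon energy at 303 nm: hc/λ = (6.626×10⁻³⁴)(2.998×10⁸)/(303×10⁻⁹) = 6.556×10⁻¹⁹ J.
Energy delivered: (4.41 W)(376.8 s) = 1662 J.
Photons incident: 1662 / 6.556×10⁻¹⁹ = 2.535×10²¹, i.e. 2.535×10²¹/6.022×10²³ = 0.004210 mol.
Φ = 4.799×10⁻⁴ mol / 0.004210 mol photons = 0.11.

Φ = 0.11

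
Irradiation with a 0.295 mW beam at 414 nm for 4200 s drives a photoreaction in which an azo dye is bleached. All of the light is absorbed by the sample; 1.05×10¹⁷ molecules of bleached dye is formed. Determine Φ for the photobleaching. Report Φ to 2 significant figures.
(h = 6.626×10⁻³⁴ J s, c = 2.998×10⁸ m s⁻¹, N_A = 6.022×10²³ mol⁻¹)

Product: 1.05×10¹⁷ / 6.022×10²³ = 1.744×10⁻⁷ mol.
Photon energy at 414 nm: hc/λ = (6.626×10⁻³⁴)(2.998×10⁸)/(414×10⁻⁹) = 4.798×10⁻¹⁹ J.
Energy delivered: (0.295 mW)(4200 s) = 1.239 J.
Photons incident: 1.239 / 4.798×10⁻¹⁹ = 2.582×10¹⁸, i.e. 2.582×10¹⁸/6.022×10²³ = 4.288×10⁻⁶ mol.
Φ = 1.744×10⁻⁷ mol / 4.288×10⁻⁶ mol photons = 0.041.

Φ = 0.041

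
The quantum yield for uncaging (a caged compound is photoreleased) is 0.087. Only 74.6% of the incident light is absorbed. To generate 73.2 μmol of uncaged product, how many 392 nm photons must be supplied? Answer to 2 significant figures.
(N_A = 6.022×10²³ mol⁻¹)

Product: 73.2 μmol = 7.32×10⁻⁵ mol.
Photons that must be absorbed: 7.32×10⁻⁵ / 0.087 = 8.414×10⁻⁴ mol.
Incident photons needed: 8.414×10⁻⁴ / 0.746 = 0.001128 mol.
Photon count: 0.001128 × 6.022×10²³ = 6.8×10²⁰.

6.8×10²⁰ photons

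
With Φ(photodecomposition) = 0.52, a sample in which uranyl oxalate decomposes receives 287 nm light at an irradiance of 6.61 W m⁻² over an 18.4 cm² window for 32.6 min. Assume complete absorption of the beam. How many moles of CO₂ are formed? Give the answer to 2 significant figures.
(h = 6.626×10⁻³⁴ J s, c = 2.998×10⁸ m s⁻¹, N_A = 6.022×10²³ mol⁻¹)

3.0×10⁻⁵ mol

Photon energy at 287 nm: hc/λ = (6.626×10⁻³⁴)(2.998×10⁸)/(287×10⁻⁹) = 6.922×10⁻¹⁹ J.
Energy delivered: (6.61 W m⁻²)(18.4×10⁻⁴ m²)(1956 s) = 23.79 J.
Photons incident: 23.79 / 6.922×10⁻¹⁹ = 3.437×10¹⁹, i.e. 3.437×10¹⁹/6.022×10²³ = 5.707×10⁻⁵ mol.
Product: Φ × n_abs = 0.52 × 5.707×10⁻⁵ = 2.968×10⁻⁵ mol.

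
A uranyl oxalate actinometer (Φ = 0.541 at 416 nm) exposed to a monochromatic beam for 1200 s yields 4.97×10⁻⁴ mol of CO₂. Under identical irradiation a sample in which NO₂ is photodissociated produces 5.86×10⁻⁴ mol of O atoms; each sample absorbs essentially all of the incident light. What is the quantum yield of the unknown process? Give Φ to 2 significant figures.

Photons absorbed by the actinometer: 4.97×10⁻⁴ / 0.541 = 9.187×10⁻⁴ mol.
Φ(unknown) = 5.86×10⁻⁴ / 9.187×10⁻⁴ = 0.64.

Φ = 0.64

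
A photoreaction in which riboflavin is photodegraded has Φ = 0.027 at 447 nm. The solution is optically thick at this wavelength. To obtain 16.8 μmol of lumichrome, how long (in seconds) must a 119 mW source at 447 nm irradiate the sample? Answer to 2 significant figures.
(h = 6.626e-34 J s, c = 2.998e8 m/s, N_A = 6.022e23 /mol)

Product: 16.8 μmol = 1.68e-5 mol.
Photons that must be absorbed: 1.68e-5 / 0.027 = 6.222e-4 mol.
Photon energy: hc/λ = 4.444e-19 J; per mole, 2.676e5 J mol⁻¹.
Energy required: 6.222e-4 × 2.676e5 = 166.5 J.
Time: 166.5 J / 0.119 W = 1400 s.

t ≈ 1400 s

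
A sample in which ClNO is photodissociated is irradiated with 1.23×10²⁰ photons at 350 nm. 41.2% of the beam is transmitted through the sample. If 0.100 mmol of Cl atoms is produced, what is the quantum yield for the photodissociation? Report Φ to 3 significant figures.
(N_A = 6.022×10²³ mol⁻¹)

Φ = 0.833

Product: 0.100 mmol = 1.00×10⁻⁴ mol.
Moles of photons: 1.23×10²⁰ / 6.022×10²³ = 2.043×10⁻⁴ mol.
Fraction absorbed: 1 − 41.2/100 = 0.5880.
Photons absorbed: 0.5880 × 2.043×10⁻⁴ = 1.201×10⁻⁴ mol.
Φ = 1.00×10⁻⁴ mol / 1.201×10⁻⁴ mol photons = 0.833.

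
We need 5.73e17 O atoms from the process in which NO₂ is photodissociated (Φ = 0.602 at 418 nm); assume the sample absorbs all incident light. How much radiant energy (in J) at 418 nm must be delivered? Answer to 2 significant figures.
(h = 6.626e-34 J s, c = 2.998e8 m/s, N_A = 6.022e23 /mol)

Product: 5.73e17 / 6.022e23 = 9.515e-7 mol.
Photons that must be absorbed: 9.515e-7 / 0.602 = 1.581e-6 mol.
Photon energy: hc/λ = 4.752e-19 J; per mole, 2.862e5 J mol⁻¹.
Energy required: 1.581e-6 × 2.862e5 = 0.45 J.

0.45 J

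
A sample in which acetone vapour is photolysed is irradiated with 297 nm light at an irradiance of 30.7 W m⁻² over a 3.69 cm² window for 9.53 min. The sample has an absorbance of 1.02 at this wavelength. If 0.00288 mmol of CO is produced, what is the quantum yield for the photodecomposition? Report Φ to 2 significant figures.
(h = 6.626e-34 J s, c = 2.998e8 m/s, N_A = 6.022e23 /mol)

Product: 0.00288 mmol = 2.88e-6 mol.
Photon energy at 297 nm: hc/λ = (6.626e-34)(2.998e8)/(297e-9) = 6.688e-19 J.
Energy delivered: (30.7 W m⁻²)(3.69e-4 m²)(571.8 s) = 6.478 J.
Photons incident: 6.478 / 6.688e-19 = 9.686e18, i.e. 9.686e18/6.022e23 = 1.608e-5 mol.
Fraction absorbed: 1 − 10^(−1.02) = 0.9045.
Photons absorbed: 0.9045 × 1.608e-5 = 1.454e-5 mol.
Φ = 2.88e-6 mol / 1.454e-5 mol photons = 0.20.

Φ = 0.20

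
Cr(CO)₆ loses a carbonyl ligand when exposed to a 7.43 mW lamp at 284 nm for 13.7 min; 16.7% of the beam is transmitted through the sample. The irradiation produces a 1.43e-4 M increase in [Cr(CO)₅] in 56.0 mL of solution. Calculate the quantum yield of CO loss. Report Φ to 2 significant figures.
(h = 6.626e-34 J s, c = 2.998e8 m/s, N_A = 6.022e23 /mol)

Product: (1.43e-4 M)(0.056 L) = 8.008e-6 mol.
Photon energy at 284 nm: hc/λ = (6.626e-34)(2.998e8)/(284e-9) = 6.995e-19 J.
Energy delivered: (7.43 mW)(822 s) = 6.107 J.
Photons incident: 6.107 / 6.995e-19 = 8.731e18, i.e. 8.731e18/6.022e23 = 1.450e-5 mol.
Fraction absorbed: 1 − 16.7/100 = 0.8330.
Photons absorbed: 0.8330 × 1.450e-5 = 1.208e-5 mol.
Φ = 8.008e-6 mol / 1.208e-5 mol photons = 0.66.

Φ = 0.66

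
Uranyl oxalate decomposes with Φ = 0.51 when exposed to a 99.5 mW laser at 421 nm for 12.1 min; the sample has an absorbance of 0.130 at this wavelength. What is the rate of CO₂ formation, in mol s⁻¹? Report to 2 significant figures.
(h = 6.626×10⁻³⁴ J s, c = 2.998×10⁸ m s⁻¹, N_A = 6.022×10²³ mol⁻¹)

4.6×10⁻⁸ mol s⁻¹

Photon energy at 421 nm: hc/λ = (6.626×10⁻³⁴)(2.998×10⁸)/(421×10⁻⁹) = 4.718×10⁻¹⁹ J.
Energy delivered: (99.5 mW)(726 s) = 72.24 J.
Photons incident: 72.24 / 4.718×10⁻¹⁹ = 1.531×10²⁰, i.e. 1.531×10²⁰/6.022×10²³ = 2.542×10⁻⁴ mol.
Fraction absorbed: 1 − 10^(−0.130) = 0.2587.
Photons absorbed: 0.2587 × 2.542×10⁻⁴ = 6.576×10⁻⁵ mol.
Product formed: 0.51 × 6.576×10⁻⁵ = 3.354×10⁻⁵ mol.
Rate: 3.354×10⁻⁵ / 726 s = 4.6×10⁻⁸ mol s⁻¹.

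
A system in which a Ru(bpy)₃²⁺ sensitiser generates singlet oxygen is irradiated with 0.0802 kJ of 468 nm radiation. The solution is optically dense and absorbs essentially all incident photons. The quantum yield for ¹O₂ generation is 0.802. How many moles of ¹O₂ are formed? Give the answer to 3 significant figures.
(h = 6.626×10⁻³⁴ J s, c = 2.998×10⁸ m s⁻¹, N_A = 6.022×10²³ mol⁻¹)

Photon energy at 468 nm: hc/λ = (6.626×10⁻³⁴)(2.998×10⁸)/(468×10⁻⁹) = 4.245×10⁻¹⁹ J.
Incident energy: 0.0802 kJ = 80.2 J.
Photons incident: 80.2 / 4.245×10⁻¹⁹ = 1.889×10²⁰, i.e. 1.889×10²⁰/6.022×10²³ = 3.137×10⁻⁴ mol.
Product: Φ × n_abs = 0.802 × 3.137×10⁻⁴ = 2.516×10⁻⁴ mol.

2.52×10⁻⁴ mol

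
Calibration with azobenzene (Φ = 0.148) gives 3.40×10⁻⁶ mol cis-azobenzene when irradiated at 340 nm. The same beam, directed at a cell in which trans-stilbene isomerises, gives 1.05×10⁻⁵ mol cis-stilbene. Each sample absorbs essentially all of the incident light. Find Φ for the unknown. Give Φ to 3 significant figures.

Photons absorbed by the actinometer: 3.40×10⁻⁶ / 0.148 = 2.297×10⁻⁵ mol.
Φ(unknown) = 1.05×10⁻⁵ / 2.297×10⁻⁵ = 0.457.

Φ = 0.457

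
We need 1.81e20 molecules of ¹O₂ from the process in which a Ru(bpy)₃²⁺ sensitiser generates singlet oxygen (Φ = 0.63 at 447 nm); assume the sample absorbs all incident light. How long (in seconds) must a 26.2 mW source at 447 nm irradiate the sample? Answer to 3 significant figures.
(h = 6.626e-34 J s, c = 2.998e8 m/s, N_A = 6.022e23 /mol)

t ≈ 4870 s

Product: 1.81e20 / 6.022e23 = 3.006e-4 mol.
Photons that must be absorbed: 3.006e-4 / 0.63 = 4.771e-4 mol.
Photon energy: hc/λ = 4.444e-19 J; per mole, 2.676e5 J mol⁻¹.
Energy required: 4.771e-4 × 2.676e5 = 127.7 J.
Time: 127.7 J / 0.0262 W = 4870 s.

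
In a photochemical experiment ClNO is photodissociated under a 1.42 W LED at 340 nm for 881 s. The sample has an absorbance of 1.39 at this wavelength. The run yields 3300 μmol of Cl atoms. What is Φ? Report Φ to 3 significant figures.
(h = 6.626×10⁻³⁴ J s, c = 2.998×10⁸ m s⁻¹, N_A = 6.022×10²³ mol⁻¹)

Product: 3300 μmol = 0.00330 mol.
Photon energy at 340 nm: hc/λ = (6.626×10⁻³⁴)(2.998×10⁸)/(340×10⁻⁹) = 5.843×10⁻¹⁹ J.
Energy delivered: (1.42 W)(881 s) = 1251 J.
Photons incident: 1251 / 5.843×10⁻¹⁹ = 2.141×10²¹, i.e. 2.141×10²¹/6.022×10²³ = 0.003555 mol.
Fraction absorbed: 1 − 10^(−1.39) = 0.9593.
Photons absorbed: 0.9593 × 0.003555 = 0.003410 mol.
Φ = 0.00330 mol / 0.003410 mol photons = 0.968.

Φ = 0.968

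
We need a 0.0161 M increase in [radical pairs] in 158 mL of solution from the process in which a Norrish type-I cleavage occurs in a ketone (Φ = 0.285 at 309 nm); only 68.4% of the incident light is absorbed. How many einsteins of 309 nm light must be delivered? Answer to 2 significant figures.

0.013 einstein

Product: (0.0161 M)(0.158 L) = 0.002544 mol.
Photons that must be absorbed: 0.002544 / 0.285 = 0.008926 mol.
Incident photons needed: 0.008926 / 0.684 = 0.01305 mol.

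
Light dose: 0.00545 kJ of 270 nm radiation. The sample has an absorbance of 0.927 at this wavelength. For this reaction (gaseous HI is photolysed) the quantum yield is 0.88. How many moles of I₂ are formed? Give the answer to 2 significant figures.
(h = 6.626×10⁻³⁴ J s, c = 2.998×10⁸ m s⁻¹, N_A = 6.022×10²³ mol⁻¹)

Photon energy at 270 nm: hc/λ = (6.626×10⁻³⁴)(2.998×10⁸)/(270×10⁻⁹) = 7.357×10⁻¹⁹ J.
Incident energy: 0.00545 kJ = 5.45 J.
Photons incident: 5.45 / 7.357×10⁻¹⁹ = 7.408×10¹⁸, i.e. 7.408×10¹⁸/6.022×10²³ = 1.230×10⁻⁵ mol.
Fraction absorbed: 1 − 10^(−0.927) = 0.8817.
Photons absorbed: 0.8817 × 1.230×10⁻⁵ = 1.084×10⁻⁵ mol.
Product: Φ × n_abs = 0.88 × 1.084×10⁻⁵ = 9.539×10⁻⁶ mol.

9.5×10⁻⁶ mol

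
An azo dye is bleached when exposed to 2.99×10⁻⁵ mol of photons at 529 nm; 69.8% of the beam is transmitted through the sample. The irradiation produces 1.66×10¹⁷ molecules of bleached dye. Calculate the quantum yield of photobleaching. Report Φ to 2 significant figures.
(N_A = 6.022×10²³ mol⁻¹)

Product: 1.66×10¹⁷ / 6.022×10²³ = 2.757×10⁻⁷ mol.
Fraction absorbed: 1 − 69.8/100 = 0.3020.
Photons absorbed: 0.3020 × 2.99×10⁻⁵ = 9.030×10⁻⁶ mol.
Φ = 2.757×10⁻⁷ mol / 9.030×10⁻⁶ mol photons = 0.031.

Φ = 0.031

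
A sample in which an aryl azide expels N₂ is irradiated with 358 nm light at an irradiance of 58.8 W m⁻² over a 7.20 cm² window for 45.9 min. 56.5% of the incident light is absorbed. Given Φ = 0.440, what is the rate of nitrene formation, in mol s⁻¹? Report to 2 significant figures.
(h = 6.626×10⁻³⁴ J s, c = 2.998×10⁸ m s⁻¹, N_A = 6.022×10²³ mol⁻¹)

3.1×10⁻⁸ mol s⁻¹

Photon energy at 358 nm: hc/λ = (6.626×10⁻³⁴)(2.998×10⁸)/(358×10⁻⁹) = 5.549×10⁻¹⁹ J.
Energy delivered: (58.8 W m⁻²)(7.20×10⁻⁴ m²)(2754 s) = 116.6 J.
Photons incident: 116.6 / 5.549×10⁻¹⁹ = 2.101×10²⁰, i.e. 2.101×10²⁰/6.022×10²³ = 3.489×10⁻⁴ mol.
Photons absorbed: 0.565 × 3.489×10⁻⁴ = 1.971×10⁻⁴ mol.
Product formed: 0.440 × 1.971×10⁻⁴ = 8.672×10⁻⁵ mol.
Rate: 8.672×10⁻⁵ / 2754 s = 3.1×10⁻⁸ mol s⁻¹.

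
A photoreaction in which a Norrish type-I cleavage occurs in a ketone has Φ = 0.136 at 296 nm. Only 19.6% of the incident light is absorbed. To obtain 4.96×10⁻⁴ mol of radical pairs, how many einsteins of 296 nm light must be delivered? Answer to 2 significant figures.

Photons that must be absorbed: 4.96×10⁻⁴ / 0.136 = 0.003647 mol.
Incident photons needed: 0.003647 / 0.196 = 0.01861 mol.

0.019 einstein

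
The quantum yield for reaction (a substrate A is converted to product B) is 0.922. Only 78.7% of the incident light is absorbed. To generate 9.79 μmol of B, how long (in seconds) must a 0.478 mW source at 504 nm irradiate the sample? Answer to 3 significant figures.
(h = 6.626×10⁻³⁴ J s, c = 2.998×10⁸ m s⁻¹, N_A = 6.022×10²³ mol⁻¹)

Product: 9.79 μmol = 9.79×10⁻⁶ mol.
Photons that must be absorbed: 9.79×10⁻⁶ / 0.922 = 1.062×10⁻⁵ mol.
Incident photons needed: 1.062×10⁻⁵ / 0.787 = 1.349×10⁻⁵ mol.
Photon energy: hc/λ = 3.941×10⁻¹⁹ J; per mole, 2.373×10⁵ J mol⁻¹.
Energy required: 1.349×10⁻⁵ × 2.373×10⁵ = 3.201 J.
Time: 3.201 J / 0.000478 W = 6700 s.

t ≈ 6700 s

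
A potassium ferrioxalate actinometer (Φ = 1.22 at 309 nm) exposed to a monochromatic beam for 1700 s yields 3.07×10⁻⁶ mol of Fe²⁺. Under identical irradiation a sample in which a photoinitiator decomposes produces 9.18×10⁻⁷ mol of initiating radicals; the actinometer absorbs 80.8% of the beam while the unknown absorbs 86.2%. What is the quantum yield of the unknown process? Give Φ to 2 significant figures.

Φ = 0.34

Photons absorbed by the actinometer: 3.07×10⁻⁶ / 1.22 = 2.516×10⁻⁶ mol.
Incident flux: 2.516×10⁻⁶ / 0.808 = 3.114×10⁻⁶ einstein.
Absorbed by unknown: 0.862 × 3.114×10⁻⁶ = 2.684×10⁻⁶ mol.
Φ(unknown) = 9.18×10⁻⁷ / 2.684×10⁻⁶ = 0.34.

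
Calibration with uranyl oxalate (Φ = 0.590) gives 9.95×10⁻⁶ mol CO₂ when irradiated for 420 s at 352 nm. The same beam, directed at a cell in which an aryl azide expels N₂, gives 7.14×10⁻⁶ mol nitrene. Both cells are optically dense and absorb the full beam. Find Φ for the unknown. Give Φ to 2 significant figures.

Photons absorbed by the actinometer: 9.95×10⁻⁶ / 0.590 = 1.686×10⁻⁵ mol.
Φ(unknown) = 7.14×10⁻⁶ / 1.686×10⁻⁵ = 0.42.

Φ = 0.42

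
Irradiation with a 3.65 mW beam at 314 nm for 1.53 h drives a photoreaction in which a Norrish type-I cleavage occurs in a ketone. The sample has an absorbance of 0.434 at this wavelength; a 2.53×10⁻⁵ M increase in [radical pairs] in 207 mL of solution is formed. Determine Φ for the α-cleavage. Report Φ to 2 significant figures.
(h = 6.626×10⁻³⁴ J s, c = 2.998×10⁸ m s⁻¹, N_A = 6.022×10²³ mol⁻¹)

Φ = 0.16

Product: (2.53×10⁻⁵ M)(0.207 L) = 5.237×10⁻⁶ mol.
Photon energy at 314 nm: hc/λ = (6.626×10⁻³⁴)(2.998×10⁸)/(314×10⁻⁹) = 6.326×10⁻¹⁹ J.
Energy delivered: (3.65 mW)(5508 s) = 20.10 J.
Photons incident: 20.10 / 6.326×10⁻¹⁹ = 3.177×10¹⁹, i.e. 3.177×10¹⁹/6.022×10²³ = 5.276×10⁻⁵ mol.
Fraction absorbed: 1 − 10^(−0.434) = 0.6319.
Photons absorbed: 0.6319 × 5.276×10⁻⁵ = 3.334×10⁻⁵ mol.
Φ = 5.237×10⁻⁶ mol / 3.334×10⁻⁵ mol photons = 0.16.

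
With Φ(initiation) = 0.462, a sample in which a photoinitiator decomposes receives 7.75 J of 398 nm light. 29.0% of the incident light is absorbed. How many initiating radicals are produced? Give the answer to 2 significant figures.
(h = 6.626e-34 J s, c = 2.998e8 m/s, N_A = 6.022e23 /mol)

2.1e18 initiating radicals

Photon energy at 398 nm: hc/λ = (6.626e-34)(2.998e8)/(398e-9) = 4.991e-19 J.
Photons incident: 7.75 / 4.991e-19 = 1.553e19, i.e. 1.553e19/6.022e23 = 2.579e-5 mol.
Photons absorbed: 0.290 × 2.579e-5 = 7.479e-6 mol.
Product: Φ × n_abs = 0.462 × 7.479e-6 = 3.455e-6 mol.
As a count: 3.455e-6 × 6.022e23 = 2.1e18.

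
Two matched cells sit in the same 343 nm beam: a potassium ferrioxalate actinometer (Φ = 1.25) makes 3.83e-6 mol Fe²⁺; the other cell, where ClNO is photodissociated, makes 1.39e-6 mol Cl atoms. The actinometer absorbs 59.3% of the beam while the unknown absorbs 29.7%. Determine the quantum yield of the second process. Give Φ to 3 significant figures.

Photons absorbed by the actinometer: 3.83e-6 / 1.25 = 3.064e-6 mol.
Incident flux: 3.064e-6 / 0.593 = 5.167e-6 einstein.
Absorbed by unknown: 0.297 × 5.167e-6 = 1.535e-6 mol.
Φ(unknown) = 1.39e-6 / 1.535e-6 = 0.906.

Φ = 0.906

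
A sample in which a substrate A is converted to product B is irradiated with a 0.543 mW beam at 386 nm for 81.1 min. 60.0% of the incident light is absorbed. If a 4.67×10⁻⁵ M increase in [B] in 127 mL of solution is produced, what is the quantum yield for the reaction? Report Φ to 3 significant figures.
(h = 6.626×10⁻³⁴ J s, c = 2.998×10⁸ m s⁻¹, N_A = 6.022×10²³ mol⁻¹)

Φ = 1.16

Product: (4.67×10⁻⁵ M)(0.127 L) = 5.931×10⁻⁶ mol.
Photon energy at 386 nm: hc/λ = (6.626×10⁻³⁴)(2.998×10⁸)/(386×10⁻⁹) = 5.146×10⁻¹⁹ J.
Energy delivered: (0.543 mW)(4866 s) = 2.642 J.
Photons incident: 2.642 / 5.146×10⁻¹⁹ = 5.134×10¹⁸, i.e. 5.134×10¹⁸/6.022×10²³ = 8.525×10⁻⁶ mol.
Photons absorbed: 0.600 × 8.525×10⁻⁶ = 5.115×10⁻⁶ mol.
Φ = 5.931×10⁻⁶ mol / 5.115×10⁻⁶ mol photons = 1.16.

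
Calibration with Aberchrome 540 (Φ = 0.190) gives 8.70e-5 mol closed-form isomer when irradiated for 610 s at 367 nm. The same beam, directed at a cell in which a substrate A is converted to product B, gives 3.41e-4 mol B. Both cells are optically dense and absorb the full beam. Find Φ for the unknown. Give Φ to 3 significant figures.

Φ = 0.745

Photons absorbed by the actinometer: 8.70e-5 / 0.190 = 4.579e-4 mol.
Φ(unknown) = 3.41e-4 / 4.579e-4 = 0.745.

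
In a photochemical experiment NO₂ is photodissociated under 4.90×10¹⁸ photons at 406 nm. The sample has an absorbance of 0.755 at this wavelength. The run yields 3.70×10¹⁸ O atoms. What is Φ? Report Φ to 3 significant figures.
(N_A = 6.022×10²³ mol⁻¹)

Product: 3.70×10¹⁸ / 6.022×10²³ = 6.144×10⁻⁶ mol.
Moles of photons: 4.90×10¹⁸ / 6.022×10²³ = 8.137×10⁻⁶ mol.
Fraction absorbed: 1 − 10^(−0.755) = 0.8242.
Photons absorbed: 0.8242 × 8.137×10⁻⁶ = 6.707×10⁻⁶ mol.
Φ = 6.144×10⁻⁶ mol / 6.707×10⁻⁶ mol photons = 0.916.

Φ = 0.916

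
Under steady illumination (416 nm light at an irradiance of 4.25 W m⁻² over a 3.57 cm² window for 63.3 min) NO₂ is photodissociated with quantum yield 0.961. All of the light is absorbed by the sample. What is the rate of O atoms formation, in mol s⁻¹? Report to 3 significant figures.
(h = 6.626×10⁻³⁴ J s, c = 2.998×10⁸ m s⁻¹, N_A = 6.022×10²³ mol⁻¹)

Photon energy at 416 nm: hc/λ = (6.626×10⁻³⁴)(2.998×10⁸)/(416×10⁻⁹) = 4.775×10⁻¹⁹ J.
Energy delivered: (4.25 W m⁻²)(3.57×10⁻⁴ m²)(3798 s) = 5.763 J.
Photons incident: 5.763 / 4.775×10⁻¹⁹ = 1.207×10¹⁹, i.e. 1.207×10¹⁹/6.022×10²³ = 2.004×10⁻⁵ mol.
Product formed: 0.961 × 2.004×10⁻⁵ = 1.926×10⁻⁵ mol.
Rate: 1.926×10⁻⁵ / 3798 s = 5.07×10⁻⁹ mol s⁻¹.

5.07×10⁻⁹ mol s⁻¹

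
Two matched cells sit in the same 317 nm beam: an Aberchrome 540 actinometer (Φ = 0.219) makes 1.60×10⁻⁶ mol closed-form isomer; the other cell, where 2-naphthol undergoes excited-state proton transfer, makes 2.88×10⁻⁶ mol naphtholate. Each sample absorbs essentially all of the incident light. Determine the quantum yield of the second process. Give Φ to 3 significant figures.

Φ = 0.394

Photons absorbed by the actinometer: 1.60×10⁻⁶ / 0.219 = 7.306×10⁻⁶ mol.
Φ(unknown) = 2.88×10⁻⁶ / 7.306×10⁻⁶ = 0.394.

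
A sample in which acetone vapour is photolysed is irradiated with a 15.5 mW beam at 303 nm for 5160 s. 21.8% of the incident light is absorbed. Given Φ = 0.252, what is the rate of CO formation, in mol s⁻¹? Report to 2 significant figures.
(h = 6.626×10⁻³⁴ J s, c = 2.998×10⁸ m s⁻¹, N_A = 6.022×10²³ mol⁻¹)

2.2×10⁻⁹ mol s⁻¹

Photon energy at 303 nm: hc/λ = (6.626×10⁻³⁴)(2.998×10⁸)/(303×10⁻⁹) = 6.556×10⁻¹⁹ J.
Energy delivered: (15.5 mW)(5160 s) = 79.98 J.
Photons incident: 79.98 / 6.556×10⁻¹⁹ = 1.220×10²⁰, i.e. 1.220×10²⁰/6.022×10²³ = 2.026×10⁻⁴ mol.
Photons absorbed: 0.218 × 2.026×10⁻⁴ = 4.417×10⁻⁵ mol.
Product formed: 0.252 × 4.417×10⁻⁵ = 1.113×10⁻⁵ mol.
Rate: 1.113×10⁻⁵ / 5160 s = 2.2×10⁻⁹ mol s⁻¹.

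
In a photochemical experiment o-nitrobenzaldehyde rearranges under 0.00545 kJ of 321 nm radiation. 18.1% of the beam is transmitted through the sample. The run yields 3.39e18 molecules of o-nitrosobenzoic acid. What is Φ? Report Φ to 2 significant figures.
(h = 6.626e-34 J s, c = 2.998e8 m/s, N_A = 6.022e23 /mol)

Product: 3.39e18 / 6.022e23 = 5.629e-6 mol.
Photon energy at 321 nm: hc/λ = (6.626e-34)(2.998e8)/(321e-9) = 6.188e-19 J.
Incident energy: 0.00545 kJ = 5.45 J.
Photons incident: 5.45 / 6.188e-19 = 8.807e18, i.e. 8.807e18/6.022e23 = 1.462e-5 mol.
Fraction absorbed: 1 − 18.1/100 = 0.8190.
Photons absorbed: 0.8190 × 1.462e-5 = 1.197e-5 mol.
Φ = 5.629e-6 mol / 1.197e-5 mol photons = 0.47.

Φ = 0.47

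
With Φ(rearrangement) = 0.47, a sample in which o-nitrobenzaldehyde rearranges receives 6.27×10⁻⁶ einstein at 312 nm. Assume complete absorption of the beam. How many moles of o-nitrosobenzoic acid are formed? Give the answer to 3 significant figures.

2.95×10⁻⁶ mol

Product: Φ × n_abs = 0.47 × 6.27×10⁻⁶ = 2.947×10⁻⁶ mol.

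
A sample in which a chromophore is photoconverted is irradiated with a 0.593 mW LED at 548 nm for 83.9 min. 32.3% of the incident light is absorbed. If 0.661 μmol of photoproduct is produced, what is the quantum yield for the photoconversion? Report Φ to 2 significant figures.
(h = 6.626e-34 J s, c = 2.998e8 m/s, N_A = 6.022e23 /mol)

Φ = 0.15

Product: 0.661 μmol = 6.61e-7 mol.
Photon energy at 548 nm: hc/λ = (6.626e-34)(2.998e8)/(548e-9) = 3.625e-19 J.
Energy delivered: (0.593 mW)(5034 s) = 2.985 J.
Photons incident: 2.985 / 3.625e-19 = 8.234e18, i.e. 8.234e18/6.022e23 = 1.367e-5 mol.
Photons absorbed: 0.323 × 1.367e-5 = 4.415e-6 mol.
Φ = 6.61e-7 mol / 4.415e-6 mol photons = 0.15.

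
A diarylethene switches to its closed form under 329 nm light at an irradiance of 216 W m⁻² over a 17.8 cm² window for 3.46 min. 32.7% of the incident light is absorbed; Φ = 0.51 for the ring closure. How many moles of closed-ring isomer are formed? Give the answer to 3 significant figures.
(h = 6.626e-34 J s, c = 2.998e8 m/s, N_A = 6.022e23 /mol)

Photon energy at 329 nm: hc/λ = (6.626e-34)(2.998e8)/(329e-9) = 6.038e-19 J.
Energy delivered: (216 W m⁻²)(17.8e-4 m²)(207.6 s) = 79.82 J.
Photons incident: 79.82 / 6.038e-19 = 1.322e20, i.e. 1.322e20/6.022e23 = 2.195e-4 mol.
Photons absorbed: 0.327 × 2.195e-4 = 7.178e-5 mol.
Product: Φ × n_abs = 0.51 × 7.178e-5 = 3.661e-5 mol.

3.66e-5 mol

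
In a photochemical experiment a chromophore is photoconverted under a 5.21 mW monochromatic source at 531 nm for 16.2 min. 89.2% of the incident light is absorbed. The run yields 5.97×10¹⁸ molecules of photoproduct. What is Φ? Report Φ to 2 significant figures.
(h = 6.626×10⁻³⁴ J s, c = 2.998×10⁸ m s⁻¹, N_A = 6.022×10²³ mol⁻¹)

Φ = 0.49

Product: 5.97×10¹⁸ / 6.022×10²³ = 9.914×10⁻⁶ mol.
Photon energy at 531 nm: hc/λ = (6.626×10⁻³⁴)(2.998×10⁸)/(531×10⁻⁹) = 3.741×10⁻¹⁹ J.
Energy delivered: (5.21 mW)(972 s) = 5.064 J.
Photons incident: 5.064 / 3.741×10⁻¹⁹ = 1.354×10¹⁹, i.e. 1.354×10¹⁹/6.022×10²³ = 2.248×10⁻⁵ mol.
Photons absorbed: 0.892 × 2.248×10⁻⁵ = 2.005×10⁻⁵ mol.
Φ = 9.914×10⁻⁶ mol / 2.005×10⁻⁵ mol photons = 0.49.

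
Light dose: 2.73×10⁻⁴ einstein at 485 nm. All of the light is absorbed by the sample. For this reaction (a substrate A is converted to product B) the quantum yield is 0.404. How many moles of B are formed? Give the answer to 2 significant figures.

Product: Φ × n_abs = 0.404 × 2.73×10⁻⁴ = 1.103×10⁻⁴ mol.

1.1×10⁻⁴ mol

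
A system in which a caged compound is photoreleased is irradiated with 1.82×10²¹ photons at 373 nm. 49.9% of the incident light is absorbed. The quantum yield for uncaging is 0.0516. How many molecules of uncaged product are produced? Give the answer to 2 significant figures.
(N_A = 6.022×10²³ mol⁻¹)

Moles of photons: 1.82×10²¹ / 6.022×10²³ = 0.003022 mol.
Photons absorbed: 0.499 × 0.003022 = 0.001508 mol.
Product: Φ × n_abs = 0.0516 × 0.001508 = 7.781×10⁻⁵ mol.
As a count: 7.781×10⁻⁵ × 6.022×10²³ = 4.7×10¹⁹.

4.7×10¹⁹ molecules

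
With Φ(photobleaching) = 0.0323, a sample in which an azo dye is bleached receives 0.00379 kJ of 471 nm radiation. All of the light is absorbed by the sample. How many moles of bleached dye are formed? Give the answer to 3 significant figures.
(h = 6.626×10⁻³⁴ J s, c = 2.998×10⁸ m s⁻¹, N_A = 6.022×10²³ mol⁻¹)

Photon energy at 471 nm: hc/λ = (6.626×10⁻³⁴)(2.998×10⁸)/(471×10⁻⁹) = 4.218×10⁻¹⁹ J.
Incident energy: 0.00379 kJ = 3.79 J.
Photons incident: 3.79 / 4.218×10⁻¹⁹ = 8.985×10¹⁸, i.e. 8.985×10¹⁸/6.022×10²³ = 1.492×10⁻⁵ mol.
Product: Φ × n_abs = 0.0323 × 1.492×10⁻⁵ = 4.819×10⁻⁷ mol.

4.82×10⁻⁷ mol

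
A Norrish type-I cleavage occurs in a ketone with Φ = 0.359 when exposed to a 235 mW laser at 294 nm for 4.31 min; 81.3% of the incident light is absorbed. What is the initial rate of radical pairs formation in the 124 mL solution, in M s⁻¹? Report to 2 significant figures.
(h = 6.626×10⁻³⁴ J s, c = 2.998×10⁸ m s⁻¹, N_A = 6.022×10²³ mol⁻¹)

1.4×10⁻⁶ M s⁻¹

Photon energy at 294 nm: hc/λ = (6.626×10⁻³⁴)(2.998×10⁸)/(294×10⁻⁹) = 6.757×10⁻¹⁹ J.
Energy delivered: (235 mW)(258.6 s) = 60.77 J.
Photons incident: 60.77 / 6.757×10⁻¹⁹ = 8.994×10¹⁹, i.e. 8.994×10¹⁹/6.022×10²³ = 1.494×10⁻⁴ mol.
Photons absorbed: 0.813 × 1.494×10⁻⁴ = 1.215×10⁻⁴ mol.
Product formed: 0.359 × 1.215×10⁻⁴ = 4.362×10⁻⁵ mol.
Rate: 4.362×10⁻⁵ mol / (258.6 s × 0.124 L) = 1.4×10⁻⁶ M s⁻¹.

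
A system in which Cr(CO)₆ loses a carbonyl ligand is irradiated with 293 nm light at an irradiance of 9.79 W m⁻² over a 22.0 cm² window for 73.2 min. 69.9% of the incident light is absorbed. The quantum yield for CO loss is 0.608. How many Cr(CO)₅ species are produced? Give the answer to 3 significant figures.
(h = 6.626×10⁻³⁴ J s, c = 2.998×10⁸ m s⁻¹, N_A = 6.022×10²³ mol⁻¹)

5.93×10¹⁹ species

Photon energy at 293 nm: hc/λ = (6.626×10⁻³⁴)(2.998×10⁸)/(293×10⁻⁹) = 6.780×10⁻¹⁹ J.
Energy delivered: (9.79 W m⁻²)(22.0×10⁻⁴ m²)(4392 s) = 94.59 J.
Photons incident: 94.59 / 6.780×10⁻¹⁹ = 1.395×10²⁰, i.e. 1.395×10²⁰/6.022×10²³ = 2.317×10⁻⁴ mol.
Photons absorbed: 0.699 × 2.317×10⁻⁴ = 1.620×10⁻⁴ mol.
Product: Φ × n_abs = 0.608 × 1.620×10⁻⁴ = 9.850×10⁻⁵ mol.
As a count: 9.850×10⁻⁵ × 6.022×10²³ = 5.93×10¹⁹.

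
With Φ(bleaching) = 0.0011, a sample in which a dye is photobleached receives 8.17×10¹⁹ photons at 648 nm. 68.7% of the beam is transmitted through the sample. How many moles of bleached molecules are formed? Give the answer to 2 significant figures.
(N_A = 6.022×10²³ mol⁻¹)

4.7×10⁻⁸ mol

Moles of photons: 8.17×10¹⁹ / 6.022×10²³ = 1.357×10⁻⁴ mol.
Fraction absorbed: 1 − 68.7/100 = 0.3130.
Photons absorbed: 0.3130 × 1.357×10⁻⁴ = 4.247×10⁻⁵ mol.
Product: Φ × n_abs = 0.0011 × 4.247×10⁻⁵ = 4.672×10⁻⁸ mol.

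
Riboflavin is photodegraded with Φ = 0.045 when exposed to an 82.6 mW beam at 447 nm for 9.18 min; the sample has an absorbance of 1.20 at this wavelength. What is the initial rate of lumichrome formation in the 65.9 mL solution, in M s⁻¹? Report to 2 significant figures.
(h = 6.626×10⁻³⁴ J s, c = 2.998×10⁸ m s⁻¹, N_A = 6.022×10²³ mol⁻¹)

2.0×10⁻⁷ M s⁻¹

Photon energy at 447 nm: hc/λ = (6.626×10⁻³⁴)(2.998×10⁸)/(447×10⁻⁹) = 4.444×10⁻¹⁹ J.
Energy delivered: (82.6 mW)(550.8 s) = 45.50 J.
Photons incident: 45.50 / 4.444×10⁻¹⁹ = 1.024×10²⁰, i.e. 1.024×10²⁰/6.022×10²³ = 1.700×10⁻⁴ mol.
Fraction absorbed: 1 − 10^(−1.20) = 0.9369.
Photons absorbed: 0.9369 × 1.700×10⁻⁴ = 1.593×10⁻⁴ mol.
Product formed: 0.045 × 1.593×10⁻⁴ = 7.168×10⁻⁶ mol.
Rate: 7.168×10⁻⁶ mol / (550.8 s × 0.0659 L) = 2.0×10⁻⁷ M s⁻¹.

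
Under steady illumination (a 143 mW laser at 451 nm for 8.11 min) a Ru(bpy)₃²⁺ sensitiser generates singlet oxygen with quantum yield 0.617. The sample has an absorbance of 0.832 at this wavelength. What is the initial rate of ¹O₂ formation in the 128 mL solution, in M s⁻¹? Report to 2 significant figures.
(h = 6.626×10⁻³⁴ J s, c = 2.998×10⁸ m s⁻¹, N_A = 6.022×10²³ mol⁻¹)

Photon energy at 451 nm: hc/λ = (6.626×10⁻³⁴)(2.998×10⁸)/(451×10⁻⁹) = 4.405×10⁻¹⁹ J.
Energy delivered: (143 mW)(486.6 s) = 69.58 J.
Photons incident: 69.58 / 4.405×10⁻¹⁹ = 1.580×10²⁰, i.e. 1.580×10²⁰/6.022×10²³ = 2.624×10⁻⁴ mol.
Fraction absorbed: 1 − 10^(−0.832) = 0.8528.
Photons absorbed: 0.8528 × 2.624×10⁻⁴ = 2.238×10⁻⁴ mol.
Product formed: 0.617 × 2.238×10⁻⁴ = 1.381×10⁻⁴ mol.
Rate: 1.381×10⁻⁴ mol / (486.6 s × 0.128 L) = 2.2×10⁻⁶ M s⁻¹.

2.2×10⁻⁶ M s⁻¹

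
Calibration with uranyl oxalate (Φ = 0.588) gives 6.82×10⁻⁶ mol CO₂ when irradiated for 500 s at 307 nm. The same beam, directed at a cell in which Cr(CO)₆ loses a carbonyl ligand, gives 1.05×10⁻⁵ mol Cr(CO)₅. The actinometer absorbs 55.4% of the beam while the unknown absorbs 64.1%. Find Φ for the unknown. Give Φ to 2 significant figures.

Photons absorbed by the actinometer: 6.82×10⁻⁶ / 0.588 = 1.160×10⁻⁵ mol.
Incident flux: 1.160×10⁻⁵ / 0.554 = 2.094×10⁻⁵ einstein.
Absorbed by unknown: 0.641 × 2.094×10⁻⁵ = 1.342×10⁻⁵ mol.
Φ(unknown) = 1.05×10⁻⁵ / 1.342×10⁻⁵ = 0.78.

Φ = 0.78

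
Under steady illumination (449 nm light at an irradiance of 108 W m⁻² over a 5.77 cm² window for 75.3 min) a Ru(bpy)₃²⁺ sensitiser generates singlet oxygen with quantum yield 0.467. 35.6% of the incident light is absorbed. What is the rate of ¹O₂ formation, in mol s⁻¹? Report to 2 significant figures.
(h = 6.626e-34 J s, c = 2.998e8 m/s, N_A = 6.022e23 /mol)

3.9e-8 mol s⁻¹

Photon energy at 449 nm: hc/λ = (6.626e-34)(2.998e8)/(449e-9) = 4.424e-19 J.
Energy delivered: (108 W m⁻²)(5.77e-4 m²)(4518 s) = 281.5 J.
Photons incident: 281.5 / 4.424e-19 = 6.363e20, i.e. 6.363e20/6.022e23 = 0.001057 mol.
Photons absorbed: 0.356 × 0.001057 = 3.763e-4 mol.
Product formed: 0.467 × 3.763e-4 = 1.757e-4 mol.
Rate: 1.757e-4 / 4518 s = 3.9e-8 mol s⁻¹.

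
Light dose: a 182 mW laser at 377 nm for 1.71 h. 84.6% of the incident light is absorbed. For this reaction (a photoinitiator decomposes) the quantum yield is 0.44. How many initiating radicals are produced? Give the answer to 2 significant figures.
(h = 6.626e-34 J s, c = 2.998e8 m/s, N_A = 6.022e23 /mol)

Photon energy at 377 nm: hc/λ = (6.626e-34)(2.998e8)/(377e-9) = 5.269e-19 J.
Energy delivered: (182 mW)(6156 s) = 1120 J.
Photons incident: 1120 / 5.269e-19 = 2.126e21, i.e. 2.126e21/6.022e23 = 0.003530 mol.
Photons absorbed: 0.846 × 0.003530 = 0.002986 mol.
Product: Φ × n_abs = 0.44 × 0.002986 = 0.001314 mol.
As a count: 0.001314 × 6.022e23 = 7.9e20.

7.9e20 initiating radicals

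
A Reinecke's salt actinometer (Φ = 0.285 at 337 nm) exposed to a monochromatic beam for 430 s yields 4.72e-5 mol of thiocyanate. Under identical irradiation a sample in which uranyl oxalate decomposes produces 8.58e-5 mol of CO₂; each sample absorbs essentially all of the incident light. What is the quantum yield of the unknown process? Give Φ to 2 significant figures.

Photons absorbed by the actinometer: 4.72e-5 / 0.285 = 1.656e-4 mol.
Φ(unknown) = 8.58e-5 / 1.656e-4 = 0.52.

Φ = 0.52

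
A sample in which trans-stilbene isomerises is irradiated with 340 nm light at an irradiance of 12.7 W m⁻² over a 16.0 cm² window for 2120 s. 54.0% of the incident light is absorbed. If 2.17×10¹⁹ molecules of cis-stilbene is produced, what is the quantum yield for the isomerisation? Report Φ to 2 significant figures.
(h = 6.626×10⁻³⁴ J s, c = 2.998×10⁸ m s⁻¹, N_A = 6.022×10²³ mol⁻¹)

Φ = 0.55

Product: 2.17×10¹⁹ / 6.022×10²³ = 3.603×10⁻⁵ mol.
Photon energy at 340 nm: hc/λ = (6.626×10⁻³⁴)(2.998×10⁸)/(340×10⁻⁹) = 5.843×10⁻¹⁹ J.
Energy delivered: (12.7 W m⁻²)(16.0×10⁻⁴ m²)(2120 s) = 43.08 J.
Photons incident: 43.08 / 5.843×10⁻¹⁹ = 7.373×10¹⁹, i.e. 7.373×10¹⁹/6.022×10²³ = 1.224×10⁻⁴ mol.
Photons absorbed: 0.540 × 1.224×10⁻⁴ = 6.610×10⁻⁵ mol.
Φ = 3.603×10⁻⁵ mol / 6.610×10⁻⁵ mol photons = 0.55.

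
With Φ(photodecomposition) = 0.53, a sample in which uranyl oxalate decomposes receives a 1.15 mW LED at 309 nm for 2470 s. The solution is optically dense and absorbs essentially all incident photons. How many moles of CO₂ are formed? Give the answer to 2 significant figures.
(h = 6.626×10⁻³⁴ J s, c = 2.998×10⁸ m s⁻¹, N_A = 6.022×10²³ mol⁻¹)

Photon energy at 309 nm: hc/λ = (6.626×10⁻³⁴)(2.998×10⁸)/(309×10⁻⁹) = 6.429×10⁻¹⁹ J.
Energy delivered: (1.15 mW)(2470 s) = 2.841 J.
Photons incident: 2.841 / 6.429×10⁻¹⁹ = 4.419×10¹⁸, i.e. 4.419×10¹⁸/6.022×10²³ = 7.338×10⁻⁶ mol.
Product: Φ × n_abs = 0.53 × 7.338×10⁻⁶ = 3.889×10⁻⁶ mol.

3.9×10⁻⁶ mol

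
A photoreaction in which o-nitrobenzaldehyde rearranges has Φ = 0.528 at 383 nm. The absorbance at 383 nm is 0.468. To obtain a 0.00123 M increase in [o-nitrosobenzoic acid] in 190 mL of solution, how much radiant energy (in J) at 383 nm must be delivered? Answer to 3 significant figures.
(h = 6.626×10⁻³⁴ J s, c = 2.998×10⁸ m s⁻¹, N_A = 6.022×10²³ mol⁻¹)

210 J

Product: (0.00123 M)(0.19 L) = 2.337×10⁻⁴ mol.
Photons that must be absorbed: 2.337×10⁻⁴ / 0.528 = 4.426×10⁻⁴ mol.
Fraction absorbed: 1 − 10^(−0.468) = 0.6596.
Incident photons needed: 4.426×10⁻⁴ / 0.6596 = 6.710×10⁻⁴ mol.
Photon energy: hc/λ = 5.187×10⁻¹⁹ J; per mole, 3.124×10⁵ J mol⁻¹.
Energy required: 6.710×10⁻⁴ × 3.124×10⁵ = 210 J.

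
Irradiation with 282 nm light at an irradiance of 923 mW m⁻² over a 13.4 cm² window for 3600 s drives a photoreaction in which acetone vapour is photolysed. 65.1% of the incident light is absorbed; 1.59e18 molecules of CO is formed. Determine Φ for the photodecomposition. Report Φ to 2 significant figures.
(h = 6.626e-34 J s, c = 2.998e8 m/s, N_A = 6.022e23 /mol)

Φ = 0.39

Product: 1.59e18 / 6.022e23 = 2.640e-6 mol.
Photon energy at 282 nm: hc/λ = (6.626e-34)(2.998e8)/(282e-9) = 7.044e-19 J.
Energy delivered: (923 mW m⁻²)(13.4e-4 m²)(3600 s) = 4.453 J.
Photons incident: 4.453 / 7.044e-19 = 6.322e18, i.e. 6.322e18/6.022e23 = 1.050e-5 mol.
Photons absorbed: 0.651 × 1.050e-5 = 6.835e-6 mol.
Φ = 2.640e-6 mol / 6.835e-6 mol photons = 0.39.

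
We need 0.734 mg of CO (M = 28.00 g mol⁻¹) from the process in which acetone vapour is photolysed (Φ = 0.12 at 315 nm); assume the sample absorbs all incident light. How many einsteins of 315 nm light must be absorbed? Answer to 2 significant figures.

Product: 0.734 mg / 28.00 g mol⁻¹ = 2.621×10⁻⁵ mol.
Photons that must be absorbed: 2.621×10⁻⁵ / 0.12 = 2.184×10⁻⁴ mol.

2.2×10⁻⁴ einstein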